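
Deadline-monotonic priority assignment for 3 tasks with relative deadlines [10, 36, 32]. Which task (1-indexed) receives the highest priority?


Sort tasks by relative deadline (ascending):
  Task 1: deadline = 10
  Task 3: deadline = 32
  Task 2: deadline = 36
Priority order (highest first): [1, 3, 2]
Highest priority task = 1

1


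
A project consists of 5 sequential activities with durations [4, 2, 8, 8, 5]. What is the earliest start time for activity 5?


Activity 5 starts after activities 1 through 4 complete.
Predecessor durations: [4, 2, 8, 8]
ES = 4 + 2 + 8 + 8 = 22

22


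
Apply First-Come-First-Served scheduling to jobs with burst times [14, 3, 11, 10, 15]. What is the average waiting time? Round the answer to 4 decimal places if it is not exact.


FCFS order (as given): [14, 3, 11, 10, 15]
Waiting times:
  Job 1: wait = 0
  Job 2: wait = 14
  Job 3: wait = 17
  Job 4: wait = 28
  Job 5: wait = 38
Sum of waiting times = 97
Average waiting time = 97/5 = 19.4

19.4


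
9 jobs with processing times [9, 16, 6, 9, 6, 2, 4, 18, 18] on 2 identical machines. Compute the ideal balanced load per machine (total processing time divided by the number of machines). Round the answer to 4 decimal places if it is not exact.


Total processing time = 9 + 16 + 6 + 9 + 6 + 2 + 4 + 18 + 18 = 88
Number of machines = 2
Ideal balanced load = 88 / 2 = 44.0

44.0


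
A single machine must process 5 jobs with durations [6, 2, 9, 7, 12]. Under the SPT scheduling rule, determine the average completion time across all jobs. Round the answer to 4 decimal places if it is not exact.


Sort jobs by processing time (SPT order): [2, 6, 7, 9, 12]
Compute completion times sequentially:
  Job 1: processing = 2, completes at 2
  Job 2: processing = 6, completes at 8
  Job 3: processing = 7, completes at 15
  Job 4: processing = 9, completes at 24
  Job 5: processing = 12, completes at 36
Sum of completion times = 85
Average completion time = 85/5 = 17.0

17.0


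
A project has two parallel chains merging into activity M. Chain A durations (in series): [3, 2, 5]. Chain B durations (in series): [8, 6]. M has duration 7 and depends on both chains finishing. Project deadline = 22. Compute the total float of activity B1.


Forward pass: ES(B1) = sum of predecessors on chain B = 0
EF = ES + duration = 0 + 8 = 8
Backward pass: LF(M) = deadline = 22; LS(M) = 22 - 7 = 15
LF(B1) = LS(M) - sum(successors on chain B) = 15 - 6 = 9
LS = LF - duration = 9 - 8 = 1
Total float = LS - ES = 1 - 0 = 1

1


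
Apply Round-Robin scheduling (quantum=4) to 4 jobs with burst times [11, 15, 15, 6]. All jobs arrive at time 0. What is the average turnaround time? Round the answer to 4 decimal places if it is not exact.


Time quantum = 4
Execution trace:
  J1 runs 4 units, time = 4
  J2 runs 4 units, time = 8
  J3 runs 4 units, time = 12
  J4 runs 4 units, time = 16
  J1 runs 4 units, time = 20
  J2 runs 4 units, time = 24
  J3 runs 4 units, time = 28
  J4 runs 2 units, time = 30
  J1 runs 3 units, time = 33
  J2 runs 4 units, time = 37
  J3 runs 4 units, time = 41
  J2 runs 3 units, time = 44
  J3 runs 3 units, time = 47
Finish times: [33, 44, 47, 30]
Average turnaround = 154/4 = 38.5

38.5


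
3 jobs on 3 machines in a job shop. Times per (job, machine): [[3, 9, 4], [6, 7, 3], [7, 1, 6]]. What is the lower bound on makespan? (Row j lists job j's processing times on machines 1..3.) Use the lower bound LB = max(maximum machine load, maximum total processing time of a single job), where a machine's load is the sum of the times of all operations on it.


Machine loads:
  Machine 1: 3 + 6 + 7 = 16
  Machine 2: 9 + 7 + 1 = 17
  Machine 3: 4 + 3 + 6 = 13
Max machine load = 17
Job totals:
  Job 1: 16
  Job 2: 16
  Job 3: 14
Max job total = 16
Lower bound = max(17, 16) = 17

17


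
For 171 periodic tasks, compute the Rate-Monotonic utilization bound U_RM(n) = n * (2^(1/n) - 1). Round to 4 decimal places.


Compute 2^(1/171) = 1.0040617188
Subtract 1: 1.0040617188 - 1 = 0.0040617188
Multiply by n: 171 * 0.0040617188 = 0.6945539148
Round to 4 dp: 0.6946

0.6946


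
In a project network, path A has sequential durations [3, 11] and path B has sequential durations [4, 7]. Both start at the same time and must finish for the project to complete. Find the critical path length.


Path A total = 3 + 11 = 14
Path B total = 4 + 7 = 11
Critical path = longest path = max(14, 11) = 14

14


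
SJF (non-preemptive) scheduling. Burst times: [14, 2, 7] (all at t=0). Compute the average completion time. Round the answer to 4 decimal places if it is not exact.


SJF order (ascending): [2, 7, 14]
Completion times:
  Job 1: burst=2, C=2
  Job 2: burst=7, C=9
  Job 3: burst=14, C=23
Average completion = 34/3 = 11.3333

11.3333


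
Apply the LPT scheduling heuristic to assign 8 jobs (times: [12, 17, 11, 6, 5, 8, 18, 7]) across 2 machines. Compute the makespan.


Sort jobs in decreasing order (LPT): [18, 17, 12, 11, 8, 7, 6, 5]
Assign each job to the least loaded machine:
  Machine 1: jobs [18, 11, 8, 5], load = 42
  Machine 2: jobs [17, 12, 7, 6], load = 42
Makespan = max load = 42

42


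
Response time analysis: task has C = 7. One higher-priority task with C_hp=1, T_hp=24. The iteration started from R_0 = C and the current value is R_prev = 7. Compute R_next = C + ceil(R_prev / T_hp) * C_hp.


R_next = C + ceil(R_prev / T_hp) * C_hp
ceil(7 / 24) = ceil(0.2917) = 1
Interference = 1 * 1 = 1
R_next = 7 + 1 = 8

8


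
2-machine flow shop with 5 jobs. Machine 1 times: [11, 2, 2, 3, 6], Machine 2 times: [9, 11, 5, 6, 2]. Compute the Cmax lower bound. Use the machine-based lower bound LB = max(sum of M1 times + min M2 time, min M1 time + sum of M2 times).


LB1 = sum(M1 times) + min(M2 times) = 24 + 2 = 26
LB2 = min(M1 times) + sum(M2 times) = 2 + 33 = 35
Lower bound = max(LB1, LB2) = max(26, 35) = 35

35


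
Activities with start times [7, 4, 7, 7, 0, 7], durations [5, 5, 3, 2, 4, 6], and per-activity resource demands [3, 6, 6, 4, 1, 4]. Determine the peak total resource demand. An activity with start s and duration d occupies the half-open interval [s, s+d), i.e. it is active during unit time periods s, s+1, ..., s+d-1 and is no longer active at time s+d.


Each activity i is active on [start_i, start_i + duration_i).
Compute total resource usage per time slot:
  t=0: active resources = [1], total = 1
  t=1: active resources = [1], total = 1
  t=2: active resources = [1], total = 1
  t=3: active resources = [1], total = 1
  t=4: active resources = [6], total = 6
  t=5: active resources = [6], total = 6
  t=6: active resources = [6], total = 6
  t=7: active resources = [3, 6, 6, 4, 4], total = 23
  t=8: active resources = [3, 6, 6, 4, 4], total = 23
  t=9: active resources = [3, 6, 4], total = 13
  t=10: active resources = [3, 4], total = 7
  t=11: active resources = [3, 4], total = 7
  t=12: active resources = [4], total = 4
Peak resource demand = 23

23


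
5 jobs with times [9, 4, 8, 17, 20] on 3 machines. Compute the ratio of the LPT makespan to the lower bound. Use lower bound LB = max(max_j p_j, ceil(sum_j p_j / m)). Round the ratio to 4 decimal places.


LPT order: [20, 17, 9, 8, 4]
Machine loads after assignment: [20, 21, 17]
LPT makespan = 21
Lower bound = max(max_job, ceil(total/3)) = max(20, 20) = 20
Ratio = 21 / 20 = 1.05

1.05


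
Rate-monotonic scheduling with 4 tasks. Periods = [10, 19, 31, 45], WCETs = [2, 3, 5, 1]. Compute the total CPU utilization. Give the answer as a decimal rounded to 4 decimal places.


Compute individual utilizations (exact fractions):
  Task 1: C/T = 2/10 = 1/5 (approx. 0.2)
  Task 2: C/T = 3/19 (approx. 0.1579)
  Task 3: C/T = 5/31 (approx. 0.1613)
  Task 4: C/T = 1/45 (approx. 0.0222)
Total utilization U = 1/5 + 3/19 + 5/31 + 1/45 = 2870/5301
Rounded to 4 decimal places: U = 0.5414
RM (Liu & Layland) bound for 4 tasks = 0.756828; compare with U = 2870/5301 (approx. 0.541407)
U <= bound, so schedulable by RM sufficient condition.

0.5414


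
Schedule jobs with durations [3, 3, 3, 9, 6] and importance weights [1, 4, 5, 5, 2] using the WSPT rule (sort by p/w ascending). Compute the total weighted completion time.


Compute p/w ratios and sort ascending (WSPT): [(3, 5), (3, 4), (9, 5), (3, 1), (6, 2)]
Compute weighted completion times:
  Job (p=3,w=5): C=3, w*C=5*3=15
  Job (p=3,w=4): C=6, w*C=4*6=24
  Job (p=9,w=5): C=15, w*C=5*15=75
  Job (p=3,w=1): C=18, w*C=1*18=18
  Job (p=6,w=2): C=24, w*C=2*24=48
Total weighted completion time = 180

180


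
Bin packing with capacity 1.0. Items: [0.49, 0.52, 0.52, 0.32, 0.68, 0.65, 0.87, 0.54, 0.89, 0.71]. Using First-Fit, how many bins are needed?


Place items sequentially using First-Fit:
  Item 0.49 -> new Bin 1
  Item 0.52 -> new Bin 2
  Item 0.52 -> new Bin 3
  Item 0.32 -> Bin 1 (now 0.81)
  Item 0.68 -> new Bin 4
  Item 0.65 -> new Bin 5
  Item 0.87 -> new Bin 6
  Item 0.54 -> new Bin 7
  Item 0.89 -> new Bin 8
  Item 0.71 -> new Bin 9
Total bins used = 9

9


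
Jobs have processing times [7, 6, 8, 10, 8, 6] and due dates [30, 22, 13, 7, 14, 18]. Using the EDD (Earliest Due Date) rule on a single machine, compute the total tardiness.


Sort by due date (EDD order): [(10, 7), (8, 13), (8, 14), (6, 18), (6, 22), (7, 30)]
Compute completion times and tardiness:
  Job 1: p=10, d=7, C=10, tardiness=max(0,10-7)=3
  Job 2: p=8, d=13, C=18, tardiness=max(0,18-13)=5
  Job 3: p=8, d=14, C=26, tardiness=max(0,26-14)=12
  Job 4: p=6, d=18, C=32, tardiness=max(0,32-18)=14
  Job 5: p=6, d=22, C=38, tardiness=max(0,38-22)=16
  Job 6: p=7, d=30, C=45, tardiness=max(0,45-30)=15
Total tardiness = 65

65


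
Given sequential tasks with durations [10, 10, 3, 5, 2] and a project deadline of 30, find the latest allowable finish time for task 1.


LF(activity 1) = deadline - sum of successor durations
Successors: activities 2 through 5 with durations [10, 3, 5, 2]
Sum of successor durations = 20
LF = 30 - 20 = 10

10


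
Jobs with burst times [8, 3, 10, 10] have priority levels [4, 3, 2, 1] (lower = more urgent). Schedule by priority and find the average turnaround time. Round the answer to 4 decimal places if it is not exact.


Sort by priority (ascending = highest first):
Order: [(1, 10), (2, 10), (3, 3), (4, 8)]
Completion times:
  Priority 1, burst=10, C=10
  Priority 2, burst=10, C=20
  Priority 3, burst=3, C=23
  Priority 4, burst=8, C=31
Average turnaround = 84/4 = 21.0

21.0


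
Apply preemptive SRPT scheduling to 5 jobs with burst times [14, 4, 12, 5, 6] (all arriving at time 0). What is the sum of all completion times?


Since all jobs arrive at t=0, SRPT equals SPT ordering.
SPT order: [4, 5, 6, 12, 14]
Completion times:
  Job 1: p=4, C=4
  Job 2: p=5, C=9
  Job 3: p=6, C=15
  Job 4: p=12, C=27
  Job 5: p=14, C=41
Total completion time = 4 + 9 + 15 + 27 + 41 = 96

96


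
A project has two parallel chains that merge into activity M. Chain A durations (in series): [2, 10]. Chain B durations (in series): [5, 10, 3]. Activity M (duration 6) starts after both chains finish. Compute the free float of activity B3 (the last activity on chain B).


ES(B3) = sum of predecessors on chain B = 15
EF(B3) = ES + duration = 15 + 3 = 18
Successor of B3 is M. ES(M) = max(sum(A), sum(B)) = max(12, 18) = 18
Free float = ES(successor) - EF(current) = 18 - 18 = 0

0


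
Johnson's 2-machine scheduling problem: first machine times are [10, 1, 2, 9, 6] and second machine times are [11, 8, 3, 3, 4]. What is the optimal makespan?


Apply Johnson's rule:
  Group 1 (a <= b): [(2, 1, 8), (3, 2, 3), (1, 10, 11)]
  Group 2 (a > b): [(5, 6, 4), (4, 9, 3)]
Optimal job order: [2, 3, 1, 5, 4]
Schedule:
  Job 2: M1 done at 1, M2 done at 9
  Job 3: M1 done at 3, M2 done at 12
  Job 1: M1 done at 13, M2 done at 24
  Job 5: M1 done at 19, M2 done at 28
  Job 4: M1 done at 28, M2 done at 31
Makespan = 31

31


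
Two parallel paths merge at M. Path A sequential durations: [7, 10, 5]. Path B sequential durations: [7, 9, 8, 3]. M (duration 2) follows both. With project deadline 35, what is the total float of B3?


Forward pass: ES(B3) = sum of predecessors on chain B = 16
EF = ES + duration = 16 + 8 = 24
Backward pass: LF(M) = deadline = 35; LS(M) = 35 - 2 = 33
LF(B3) = LS(M) - sum(successors on chain B) = 33 - 3 = 30
LS = LF - duration = 30 - 8 = 22
Total float = LS - ES = 22 - 16 = 6

6


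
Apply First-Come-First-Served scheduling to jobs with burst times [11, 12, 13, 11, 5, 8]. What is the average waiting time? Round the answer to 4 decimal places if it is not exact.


FCFS order (as given): [11, 12, 13, 11, 5, 8]
Waiting times:
  Job 1: wait = 0
  Job 2: wait = 11
  Job 3: wait = 23
  Job 4: wait = 36
  Job 5: wait = 47
  Job 6: wait = 52
Sum of waiting times = 169
Average waiting time = 169/6 = 28.1667

28.1667


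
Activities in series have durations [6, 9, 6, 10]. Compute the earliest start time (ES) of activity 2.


Activity 2 starts after activities 1 through 1 complete.
Predecessor durations: [6]
ES = 6 = 6

6


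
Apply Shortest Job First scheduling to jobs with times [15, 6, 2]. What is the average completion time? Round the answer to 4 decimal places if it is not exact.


SJF order (ascending): [2, 6, 15]
Completion times:
  Job 1: burst=2, C=2
  Job 2: burst=6, C=8
  Job 3: burst=15, C=23
Average completion = 33/3 = 11.0

11.0


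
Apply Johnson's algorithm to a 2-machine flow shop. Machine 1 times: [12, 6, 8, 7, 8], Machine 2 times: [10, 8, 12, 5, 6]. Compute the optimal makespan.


Apply Johnson's rule:
  Group 1 (a <= b): [(2, 6, 8), (3, 8, 12)]
  Group 2 (a > b): [(1, 12, 10), (5, 8, 6), (4, 7, 5)]
Optimal job order: [2, 3, 1, 5, 4]
Schedule:
  Job 2: M1 done at 6, M2 done at 14
  Job 3: M1 done at 14, M2 done at 26
  Job 1: M1 done at 26, M2 done at 36
  Job 5: M1 done at 34, M2 done at 42
  Job 4: M1 done at 41, M2 done at 47
Makespan = 47

47


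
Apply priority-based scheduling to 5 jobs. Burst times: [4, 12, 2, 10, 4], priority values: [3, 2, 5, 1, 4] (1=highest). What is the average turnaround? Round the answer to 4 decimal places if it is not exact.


Sort by priority (ascending = highest first):
Order: [(1, 10), (2, 12), (3, 4), (4, 4), (5, 2)]
Completion times:
  Priority 1, burst=10, C=10
  Priority 2, burst=12, C=22
  Priority 3, burst=4, C=26
  Priority 4, burst=4, C=30
  Priority 5, burst=2, C=32
Average turnaround = 120/5 = 24.0

24.0


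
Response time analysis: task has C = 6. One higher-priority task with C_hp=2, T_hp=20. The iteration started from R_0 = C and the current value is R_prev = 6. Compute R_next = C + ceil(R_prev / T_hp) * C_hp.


R_next = C + ceil(R_prev / T_hp) * C_hp
ceil(6 / 20) = ceil(0.3) = 1
Interference = 1 * 2 = 2
R_next = 6 + 2 = 8

8


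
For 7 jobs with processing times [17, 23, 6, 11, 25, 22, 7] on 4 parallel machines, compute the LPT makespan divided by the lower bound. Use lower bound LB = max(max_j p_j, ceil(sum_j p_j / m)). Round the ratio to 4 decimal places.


LPT order: [25, 23, 22, 17, 11, 7, 6]
Machine loads after assignment: [25, 29, 29, 28]
LPT makespan = 29
Lower bound = max(max_job, ceil(total/4)) = max(25, 28) = 28
Ratio = 29 / 28 = 1.0357

1.0357


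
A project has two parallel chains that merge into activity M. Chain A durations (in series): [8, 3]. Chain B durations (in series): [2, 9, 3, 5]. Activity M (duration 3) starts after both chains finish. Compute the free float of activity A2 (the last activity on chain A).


ES(A2) = sum of predecessors on chain A = 8
EF(A2) = ES + duration = 8 + 3 = 11
Successor of A2 is M. ES(M) = max(sum(A), sum(B)) = max(11, 19) = 19
Free float = ES(successor) - EF(current) = 19 - 11 = 8

8


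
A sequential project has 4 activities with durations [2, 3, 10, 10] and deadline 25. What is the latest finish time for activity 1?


LF(activity 1) = deadline - sum of successor durations
Successors: activities 2 through 4 with durations [3, 10, 10]
Sum of successor durations = 23
LF = 25 - 23 = 2

2


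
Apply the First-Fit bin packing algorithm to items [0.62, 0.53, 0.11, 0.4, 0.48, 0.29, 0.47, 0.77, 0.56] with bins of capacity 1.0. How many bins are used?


Place items sequentially using First-Fit:
  Item 0.62 -> new Bin 1
  Item 0.53 -> new Bin 2
  Item 0.11 -> Bin 1 (now 0.73)
  Item 0.4 -> Bin 2 (now 0.93)
  Item 0.48 -> new Bin 3
  Item 0.29 -> Bin 3 (now 0.77)
  Item 0.47 -> new Bin 4
  Item 0.77 -> new Bin 5
  Item 0.56 -> new Bin 6
Total bins used = 6

6


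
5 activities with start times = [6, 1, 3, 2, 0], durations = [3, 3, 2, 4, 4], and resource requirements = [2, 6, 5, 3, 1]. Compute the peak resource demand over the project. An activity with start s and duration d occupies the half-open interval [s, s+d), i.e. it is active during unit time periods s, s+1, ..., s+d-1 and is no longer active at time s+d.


Each activity i is active on [start_i, start_i + duration_i).
Compute total resource usage per time slot:
  t=0: active resources = [1], total = 1
  t=1: active resources = [6, 1], total = 7
  t=2: active resources = [6, 3, 1], total = 10
  t=3: active resources = [6, 5, 3, 1], total = 15
  t=4: active resources = [5, 3], total = 8
  t=5: active resources = [3], total = 3
  t=6: active resources = [2], total = 2
  t=7: active resources = [2], total = 2
  t=8: active resources = [2], total = 2
Peak resource demand = 15

15


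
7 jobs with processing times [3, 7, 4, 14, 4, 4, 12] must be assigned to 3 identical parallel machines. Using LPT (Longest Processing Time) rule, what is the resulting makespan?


Sort jobs in decreasing order (LPT): [14, 12, 7, 4, 4, 4, 3]
Assign each job to the least loaded machine:
  Machine 1: jobs [14, 3], load = 17
  Machine 2: jobs [12, 4], load = 16
  Machine 3: jobs [7, 4, 4], load = 15
Makespan = max load = 17

17


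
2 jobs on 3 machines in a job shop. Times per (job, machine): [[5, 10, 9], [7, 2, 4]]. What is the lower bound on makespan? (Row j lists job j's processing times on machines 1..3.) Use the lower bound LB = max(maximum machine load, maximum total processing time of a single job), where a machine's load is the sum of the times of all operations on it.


Machine loads:
  Machine 1: 5 + 7 = 12
  Machine 2: 10 + 2 = 12
  Machine 3: 9 + 4 = 13
Max machine load = 13
Job totals:
  Job 1: 24
  Job 2: 13
Max job total = 24
Lower bound = max(13, 24) = 24

24


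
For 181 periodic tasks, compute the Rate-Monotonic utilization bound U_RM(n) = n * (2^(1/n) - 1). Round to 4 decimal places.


Compute 2^(1/181) = 1.0038368845
Subtract 1: 1.0038368845 - 1 = 0.0038368845
Multiply by n: 181 * 0.0038368845 = 0.6944760945
Round to 4 dp: 0.6945

0.6945


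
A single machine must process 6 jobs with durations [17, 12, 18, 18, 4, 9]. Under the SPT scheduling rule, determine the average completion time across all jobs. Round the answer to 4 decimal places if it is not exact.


Sort jobs by processing time (SPT order): [4, 9, 12, 17, 18, 18]
Compute completion times sequentially:
  Job 1: processing = 4, completes at 4
  Job 2: processing = 9, completes at 13
  Job 3: processing = 12, completes at 25
  Job 4: processing = 17, completes at 42
  Job 5: processing = 18, completes at 60
  Job 6: processing = 18, completes at 78
Sum of completion times = 222
Average completion time = 222/6 = 37.0

37.0


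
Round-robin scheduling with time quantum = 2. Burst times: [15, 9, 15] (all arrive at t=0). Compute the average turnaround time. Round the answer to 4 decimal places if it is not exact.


Time quantum = 2
Execution trace:
  J1 runs 2 units, time = 2
  J2 runs 2 units, time = 4
  J3 runs 2 units, time = 6
  J1 runs 2 units, time = 8
  J2 runs 2 units, time = 10
  J3 runs 2 units, time = 12
  J1 runs 2 units, time = 14
  J2 runs 2 units, time = 16
  J3 runs 2 units, time = 18
  J1 runs 2 units, time = 20
  J2 runs 2 units, time = 22
  J3 runs 2 units, time = 24
  J1 runs 2 units, time = 26
  J2 runs 1 units, time = 27
  J3 runs 2 units, time = 29
  J1 runs 2 units, time = 31
  J3 runs 2 units, time = 33
  J1 runs 2 units, time = 35
  J3 runs 2 units, time = 37
  J1 runs 1 units, time = 38
  J3 runs 1 units, time = 39
Finish times: [38, 27, 39]
Average turnaround = 104/3 = 34.6667

34.6667


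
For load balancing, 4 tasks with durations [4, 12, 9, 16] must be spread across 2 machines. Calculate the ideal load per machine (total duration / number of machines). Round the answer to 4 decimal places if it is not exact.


Total processing time = 4 + 12 + 9 + 16 = 41
Number of machines = 2
Ideal balanced load = 41 / 2 = 20.5

20.5


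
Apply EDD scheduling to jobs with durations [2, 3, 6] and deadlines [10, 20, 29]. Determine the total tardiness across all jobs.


Sort by due date (EDD order): [(2, 10), (3, 20), (6, 29)]
Compute completion times and tardiness:
  Job 1: p=2, d=10, C=2, tardiness=max(0,2-10)=0
  Job 2: p=3, d=20, C=5, tardiness=max(0,5-20)=0
  Job 3: p=6, d=29, C=11, tardiness=max(0,11-29)=0
Total tardiness = 0

0


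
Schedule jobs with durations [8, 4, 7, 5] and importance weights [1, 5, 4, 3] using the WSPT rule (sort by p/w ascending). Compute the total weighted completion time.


Compute p/w ratios and sort ascending (WSPT): [(4, 5), (5, 3), (7, 4), (8, 1)]
Compute weighted completion times:
  Job (p=4,w=5): C=4, w*C=5*4=20
  Job (p=5,w=3): C=9, w*C=3*9=27
  Job (p=7,w=4): C=16, w*C=4*16=64
  Job (p=8,w=1): C=24, w*C=1*24=24
Total weighted completion time = 135

135


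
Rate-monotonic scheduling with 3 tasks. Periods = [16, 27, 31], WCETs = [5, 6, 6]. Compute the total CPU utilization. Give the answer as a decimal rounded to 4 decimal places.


Compute individual utilizations (exact fractions):
  Task 1: C/T = 5/16 (approx. 0.3125)
  Task 2: C/T = 6/27 = 2/9 (approx. 0.2222)
  Task 3: C/T = 6/31 (approx. 0.1935)
Total utilization U = 5/16 + 2/9 + 6/31 = 3251/4464
Rounded to 4 decimal places: U = 0.7283
RM (Liu & Layland) bound for 3 tasks = 0.779763; compare with U = 3251/4464 (approx. 0.728271)
U <= bound, so schedulable by RM sufficient condition.

0.7283


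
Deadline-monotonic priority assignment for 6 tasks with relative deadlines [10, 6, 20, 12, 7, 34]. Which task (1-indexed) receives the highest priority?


Sort tasks by relative deadline (ascending):
  Task 2: deadline = 6
  Task 5: deadline = 7
  Task 1: deadline = 10
  Task 4: deadline = 12
  Task 3: deadline = 20
  Task 6: deadline = 34
Priority order (highest first): [2, 5, 1, 4, 3, 6]
Highest priority task = 2

2


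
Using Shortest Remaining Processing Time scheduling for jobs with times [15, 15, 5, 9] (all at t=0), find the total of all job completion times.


Since all jobs arrive at t=0, SRPT equals SPT ordering.
SPT order: [5, 9, 15, 15]
Completion times:
  Job 1: p=5, C=5
  Job 2: p=9, C=14
  Job 3: p=15, C=29
  Job 4: p=15, C=44
Total completion time = 5 + 14 + 29 + 44 = 92

92


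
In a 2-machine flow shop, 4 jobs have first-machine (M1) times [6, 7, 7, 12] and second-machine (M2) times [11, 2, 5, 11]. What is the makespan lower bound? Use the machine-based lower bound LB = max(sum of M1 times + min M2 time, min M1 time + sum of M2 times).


LB1 = sum(M1 times) + min(M2 times) = 32 + 2 = 34
LB2 = min(M1 times) + sum(M2 times) = 6 + 29 = 35
Lower bound = max(LB1, LB2) = max(34, 35) = 35

35


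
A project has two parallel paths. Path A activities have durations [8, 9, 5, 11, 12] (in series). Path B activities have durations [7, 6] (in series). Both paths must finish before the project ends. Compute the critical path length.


Path A total = 8 + 9 + 5 + 11 + 12 = 45
Path B total = 7 + 6 = 13
Critical path = longest path = max(45, 13) = 45

45


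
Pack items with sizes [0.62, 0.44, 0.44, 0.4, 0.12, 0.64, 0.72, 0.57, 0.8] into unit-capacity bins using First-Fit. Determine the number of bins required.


Place items sequentially using First-Fit:
  Item 0.62 -> new Bin 1
  Item 0.44 -> new Bin 2
  Item 0.44 -> Bin 2 (now 0.88)
  Item 0.4 -> new Bin 3
  Item 0.12 -> Bin 1 (now 0.74)
  Item 0.64 -> new Bin 4
  Item 0.72 -> new Bin 5
  Item 0.57 -> Bin 3 (now 0.97)
  Item 0.8 -> new Bin 6
Total bins used = 6

6


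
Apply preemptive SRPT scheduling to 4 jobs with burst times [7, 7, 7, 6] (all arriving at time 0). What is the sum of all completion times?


Since all jobs arrive at t=0, SRPT equals SPT ordering.
SPT order: [6, 7, 7, 7]
Completion times:
  Job 1: p=6, C=6
  Job 2: p=7, C=13
  Job 3: p=7, C=20
  Job 4: p=7, C=27
Total completion time = 6 + 13 + 20 + 27 = 66

66


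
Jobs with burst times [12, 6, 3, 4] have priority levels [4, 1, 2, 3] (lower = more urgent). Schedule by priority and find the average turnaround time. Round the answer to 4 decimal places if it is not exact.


Sort by priority (ascending = highest first):
Order: [(1, 6), (2, 3), (3, 4), (4, 12)]
Completion times:
  Priority 1, burst=6, C=6
  Priority 2, burst=3, C=9
  Priority 3, burst=4, C=13
  Priority 4, burst=12, C=25
Average turnaround = 53/4 = 13.25

13.25


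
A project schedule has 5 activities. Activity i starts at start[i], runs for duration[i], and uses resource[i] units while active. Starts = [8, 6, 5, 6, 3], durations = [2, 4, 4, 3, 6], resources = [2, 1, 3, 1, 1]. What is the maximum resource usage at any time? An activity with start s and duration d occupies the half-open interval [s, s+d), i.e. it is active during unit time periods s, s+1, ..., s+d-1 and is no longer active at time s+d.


Each activity i is active on [start_i, start_i + duration_i).
Compute total resource usage per time slot:
  t=0: active resources = [], total = 0
  t=1: active resources = [], total = 0
  t=2: active resources = [], total = 0
  t=3: active resources = [1], total = 1
  t=4: active resources = [1], total = 1
  t=5: active resources = [3, 1], total = 4
  t=6: active resources = [1, 3, 1, 1], total = 6
  t=7: active resources = [1, 3, 1, 1], total = 6
  t=8: active resources = [2, 1, 3, 1, 1], total = 8
  t=9: active resources = [2, 1], total = 3
Peak resource demand = 8

8


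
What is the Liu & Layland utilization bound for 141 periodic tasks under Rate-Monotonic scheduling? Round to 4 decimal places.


Compute 2^(1/141) = 1.0049280405
Subtract 1: 1.0049280405 - 1 = 0.0049280405
Multiply by n: 141 * 0.0049280405 = 0.6948537105
Round to 4 dp: 0.6949

0.6949


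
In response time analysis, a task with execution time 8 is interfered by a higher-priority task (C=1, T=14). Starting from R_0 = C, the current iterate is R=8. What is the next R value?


R_next = C + ceil(R_prev / T_hp) * C_hp
ceil(8 / 14) = ceil(0.5714) = 1
Interference = 1 * 1 = 1
R_next = 8 + 1 = 9

9


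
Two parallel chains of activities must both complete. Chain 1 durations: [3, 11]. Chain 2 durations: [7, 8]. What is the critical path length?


Path A total = 3 + 11 = 14
Path B total = 7 + 8 = 15
Critical path = longest path = max(14, 15) = 15

15


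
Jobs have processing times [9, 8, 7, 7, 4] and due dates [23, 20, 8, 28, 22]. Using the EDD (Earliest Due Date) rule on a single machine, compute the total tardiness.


Sort by due date (EDD order): [(7, 8), (8, 20), (4, 22), (9, 23), (7, 28)]
Compute completion times and tardiness:
  Job 1: p=7, d=8, C=7, tardiness=max(0,7-8)=0
  Job 2: p=8, d=20, C=15, tardiness=max(0,15-20)=0
  Job 3: p=4, d=22, C=19, tardiness=max(0,19-22)=0
  Job 4: p=9, d=23, C=28, tardiness=max(0,28-23)=5
  Job 5: p=7, d=28, C=35, tardiness=max(0,35-28)=7
Total tardiness = 12

12


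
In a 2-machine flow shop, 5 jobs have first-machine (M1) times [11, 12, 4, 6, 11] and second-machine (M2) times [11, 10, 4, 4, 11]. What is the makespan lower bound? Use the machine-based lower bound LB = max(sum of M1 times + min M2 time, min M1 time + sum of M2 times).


LB1 = sum(M1 times) + min(M2 times) = 44 + 4 = 48
LB2 = min(M1 times) + sum(M2 times) = 4 + 40 = 44
Lower bound = max(LB1, LB2) = max(48, 44) = 48

48


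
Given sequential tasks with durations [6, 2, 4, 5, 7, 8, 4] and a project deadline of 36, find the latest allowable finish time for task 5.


LF(activity 5) = deadline - sum of successor durations
Successors: activities 6 through 7 with durations [8, 4]
Sum of successor durations = 12
LF = 36 - 12 = 24

24


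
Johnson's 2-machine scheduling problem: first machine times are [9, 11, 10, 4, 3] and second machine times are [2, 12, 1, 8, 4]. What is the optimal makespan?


Apply Johnson's rule:
  Group 1 (a <= b): [(5, 3, 4), (4, 4, 8), (2, 11, 12)]
  Group 2 (a > b): [(1, 9, 2), (3, 10, 1)]
Optimal job order: [5, 4, 2, 1, 3]
Schedule:
  Job 5: M1 done at 3, M2 done at 7
  Job 4: M1 done at 7, M2 done at 15
  Job 2: M1 done at 18, M2 done at 30
  Job 1: M1 done at 27, M2 done at 32
  Job 3: M1 done at 37, M2 done at 38
Makespan = 38

38


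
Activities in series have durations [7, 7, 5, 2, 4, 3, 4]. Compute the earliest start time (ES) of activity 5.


Activity 5 starts after activities 1 through 4 complete.
Predecessor durations: [7, 7, 5, 2]
ES = 7 + 7 + 5 + 2 = 21

21


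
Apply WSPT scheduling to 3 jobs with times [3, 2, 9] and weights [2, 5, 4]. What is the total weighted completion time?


Compute p/w ratios and sort ascending (WSPT): [(2, 5), (3, 2), (9, 4)]
Compute weighted completion times:
  Job (p=2,w=5): C=2, w*C=5*2=10
  Job (p=3,w=2): C=5, w*C=2*5=10
  Job (p=9,w=4): C=14, w*C=4*14=56
Total weighted completion time = 76

76


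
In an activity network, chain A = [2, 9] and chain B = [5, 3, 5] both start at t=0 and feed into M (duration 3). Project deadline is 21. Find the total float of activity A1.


Forward pass: ES(A1) = sum of predecessors on chain A = 0
EF = ES + duration = 0 + 2 = 2
Backward pass: LF(M) = deadline = 21; LS(M) = 21 - 3 = 18
LF(A1) = LS(M) - sum(successors on chain A) = 18 - 9 = 9
LS = LF - duration = 9 - 2 = 7
Total float = LS - ES = 7 - 0 = 7

7


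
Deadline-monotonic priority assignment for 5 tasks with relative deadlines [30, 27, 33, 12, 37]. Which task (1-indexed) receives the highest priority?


Sort tasks by relative deadline (ascending):
  Task 4: deadline = 12
  Task 2: deadline = 27
  Task 1: deadline = 30
  Task 3: deadline = 33
  Task 5: deadline = 37
Priority order (highest first): [4, 2, 1, 3, 5]
Highest priority task = 4

4


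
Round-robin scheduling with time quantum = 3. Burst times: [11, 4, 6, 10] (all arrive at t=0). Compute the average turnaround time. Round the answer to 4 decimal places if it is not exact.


Time quantum = 3
Execution trace:
  J1 runs 3 units, time = 3
  J2 runs 3 units, time = 6
  J3 runs 3 units, time = 9
  J4 runs 3 units, time = 12
  J1 runs 3 units, time = 15
  J2 runs 1 units, time = 16
  J3 runs 3 units, time = 19
  J4 runs 3 units, time = 22
  J1 runs 3 units, time = 25
  J4 runs 3 units, time = 28
  J1 runs 2 units, time = 30
  J4 runs 1 units, time = 31
Finish times: [30, 16, 19, 31]
Average turnaround = 96/4 = 24.0

24.0


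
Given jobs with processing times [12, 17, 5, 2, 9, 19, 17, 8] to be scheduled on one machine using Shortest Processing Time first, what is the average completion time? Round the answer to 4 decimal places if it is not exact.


Sort jobs by processing time (SPT order): [2, 5, 8, 9, 12, 17, 17, 19]
Compute completion times sequentially:
  Job 1: processing = 2, completes at 2
  Job 2: processing = 5, completes at 7
  Job 3: processing = 8, completes at 15
  Job 4: processing = 9, completes at 24
  Job 5: processing = 12, completes at 36
  Job 6: processing = 17, completes at 53
  Job 7: processing = 17, completes at 70
  Job 8: processing = 19, completes at 89
Sum of completion times = 296
Average completion time = 296/8 = 37.0

37.0


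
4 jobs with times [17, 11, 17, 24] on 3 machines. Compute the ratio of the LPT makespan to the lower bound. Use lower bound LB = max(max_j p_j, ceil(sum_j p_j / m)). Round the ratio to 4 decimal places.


LPT order: [24, 17, 17, 11]
Machine loads after assignment: [24, 28, 17]
LPT makespan = 28
Lower bound = max(max_job, ceil(total/3)) = max(24, 23) = 24
Ratio = 28 / 24 = 1.1667

1.1667


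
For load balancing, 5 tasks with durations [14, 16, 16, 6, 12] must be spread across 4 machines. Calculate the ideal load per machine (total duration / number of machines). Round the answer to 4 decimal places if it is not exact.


Total processing time = 14 + 16 + 16 + 6 + 12 = 64
Number of machines = 4
Ideal balanced load = 64 / 4 = 16.0

16.0


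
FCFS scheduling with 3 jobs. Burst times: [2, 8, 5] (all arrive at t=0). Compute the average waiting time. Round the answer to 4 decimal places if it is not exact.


FCFS order (as given): [2, 8, 5]
Waiting times:
  Job 1: wait = 0
  Job 2: wait = 2
  Job 3: wait = 10
Sum of waiting times = 12
Average waiting time = 12/3 = 4.0

4.0


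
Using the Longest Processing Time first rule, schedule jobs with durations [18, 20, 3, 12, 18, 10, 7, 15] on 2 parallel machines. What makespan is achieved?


Sort jobs in decreasing order (LPT): [20, 18, 18, 15, 12, 10, 7, 3]
Assign each job to the least loaded machine:
  Machine 1: jobs [20, 15, 12, 3], load = 50
  Machine 2: jobs [18, 18, 10, 7], load = 53
Makespan = max load = 53

53


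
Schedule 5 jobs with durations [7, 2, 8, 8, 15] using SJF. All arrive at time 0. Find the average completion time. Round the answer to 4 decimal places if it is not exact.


SJF order (ascending): [2, 7, 8, 8, 15]
Completion times:
  Job 1: burst=2, C=2
  Job 2: burst=7, C=9
  Job 3: burst=8, C=17
  Job 4: burst=8, C=25
  Job 5: burst=15, C=40
Average completion = 93/5 = 18.6

18.6


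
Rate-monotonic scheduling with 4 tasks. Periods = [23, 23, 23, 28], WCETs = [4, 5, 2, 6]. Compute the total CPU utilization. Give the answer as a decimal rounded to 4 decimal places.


Compute individual utilizations (exact fractions):
  Task 1: C/T = 4/23 (approx. 0.1739)
  Task 2: C/T = 5/23 (approx. 0.2174)
  Task 3: C/T = 2/23 (approx. 0.087)
  Task 4: C/T = 6/28 = 3/14 (approx. 0.2143)
Total utilization U = 4/23 + 5/23 + 2/23 + 3/14 = 223/322
Rounded to 4 decimal places: U = 0.6925
RM (Liu & Layland) bound for 4 tasks = 0.756828; compare with U = 223/322 (approx. 0.692547)
U <= bound, so schedulable by RM sufficient condition.

0.6925


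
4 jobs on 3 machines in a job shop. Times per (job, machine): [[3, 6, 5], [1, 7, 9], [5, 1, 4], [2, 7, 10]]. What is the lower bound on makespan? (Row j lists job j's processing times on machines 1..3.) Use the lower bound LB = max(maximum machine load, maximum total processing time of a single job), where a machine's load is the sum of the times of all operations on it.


Machine loads:
  Machine 1: 3 + 1 + 5 + 2 = 11
  Machine 2: 6 + 7 + 1 + 7 = 21
  Machine 3: 5 + 9 + 4 + 10 = 28
Max machine load = 28
Job totals:
  Job 1: 14
  Job 2: 17
  Job 3: 10
  Job 4: 19
Max job total = 19
Lower bound = max(28, 19) = 28

28


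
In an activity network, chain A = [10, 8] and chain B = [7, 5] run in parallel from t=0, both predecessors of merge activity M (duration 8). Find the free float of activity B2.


ES(B2) = sum of predecessors on chain B = 7
EF(B2) = ES + duration = 7 + 5 = 12
Successor of B2 is M. ES(M) = max(sum(A), sum(B)) = max(18, 12) = 18
Free float = ES(successor) - EF(current) = 18 - 12 = 6

6


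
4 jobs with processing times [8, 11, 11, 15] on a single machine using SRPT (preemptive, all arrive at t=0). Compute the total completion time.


Since all jobs arrive at t=0, SRPT equals SPT ordering.
SPT order: [8, 11, 11, 15]
Completion times:
  Job 1: p=8, C=8
  Job 2: p=11, C=19
  Job 3: p=11, C=30
  Job 4: p=15, C=45
Total completion time = 8 + 19 + 30 + 45 = 102

102


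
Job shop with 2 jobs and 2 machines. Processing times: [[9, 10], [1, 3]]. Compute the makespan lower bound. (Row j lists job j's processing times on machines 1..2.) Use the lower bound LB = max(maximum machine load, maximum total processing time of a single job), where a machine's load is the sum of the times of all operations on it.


Machine loads:
  Machine 1: 9 + 1 = 10
  Machine 2: 10 + 3 = 13
Max machine load = 13
Job totals:
  Job 1: 19
  Job 2: 4
Max job total = 19
Lower bound = max(13, 19) = 19

19


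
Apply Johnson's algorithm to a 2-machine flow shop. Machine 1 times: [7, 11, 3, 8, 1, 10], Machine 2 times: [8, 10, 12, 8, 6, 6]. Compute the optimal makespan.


Apply Johnson's rule:
  Group 1 (a <= b): [(5, 1, 6), (3, 3, 12), (1, 7, 8), (4, 8, 8)]
  Group 2 (a > b): [(2, 11, 10), (6, 10, 6)]
Optimal job order: [5, 3, 1, 4, 2, 6]
Schedule:
  Job 5: M1 done at 1, M2 done at 7
  Job 3: M1 done at 4, M2 done at 19
  Job 1: M1 done at 11, M2 done at 27
  Job 4: M1 done at 19, M2 done at 35
  Job 2: M1 done at 30, M2 done at 45
  Job 6: M1 done at 40, M2 done at 51
Makespan = 51

51


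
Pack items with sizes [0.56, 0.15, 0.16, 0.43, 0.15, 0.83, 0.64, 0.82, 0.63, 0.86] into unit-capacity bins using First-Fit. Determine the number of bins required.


Place items sequentially using First-Fit:
  Item 0.56 -> new Bin 1
  Item 0.15 -> Bin 1 (now 0.71)
  Item 0.16 -> Bin 1 (now 0.87)
  Item 0.43 -> new Bin 2
  Item 0.15 -> Bin 2 (now 0.58)
  Item 0.83 -> new Bin 3
  Item 0.64 -> new Bin 4
  Item 0.82 -> new Bin 5
  Item 0.63 -> new Bin 6
  Item 0.86 -> new Bin 7
Total bins used = 7

7


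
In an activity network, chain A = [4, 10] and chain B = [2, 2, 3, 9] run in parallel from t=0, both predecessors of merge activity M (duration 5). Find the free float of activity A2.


ES(A2) = sum of predecessors on chain A = 4
EF(A2) = ES + duration = 4 + 10 = 14
Successor of A2 is M. ES(M) = max(sum(A), sum(B)) = max(14, 16) = 16
Free float = ES(successor) - EF(current) = 16 - 14 = 2

2


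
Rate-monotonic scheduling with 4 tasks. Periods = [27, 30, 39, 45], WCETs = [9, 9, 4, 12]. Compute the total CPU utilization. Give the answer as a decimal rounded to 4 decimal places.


Compute individual utilizations (exact fractions):
  Task 1: C/T = 9/27 = 1/3 (approx. 0.3333)
  Task 2: C/T = 9/30 = 3/10 (approx. 0.3)
  Task 3: C/T = 4/39 (approx. 0.1026)
  Task 4: C/T = 12/45 = 4/15 (approx. 0.2667)
Total utilization U = 1/3 + 3/10 + 4/39 + 4/15 = 391/390
Rounded to 4 decimal places: U = 1.0026
RM (Liu & Layland) bound for 4 tasks = 0.756828; compare with U = 391/390 (approx. 1.002564)
U > 1, so the task set is not schedulable (processor overloaded).

1.0026


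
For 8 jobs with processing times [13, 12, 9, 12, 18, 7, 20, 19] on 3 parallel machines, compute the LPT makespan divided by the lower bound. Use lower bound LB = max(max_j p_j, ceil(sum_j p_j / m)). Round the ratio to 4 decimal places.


LPT order: [20, 19, 18, 13, 12, 12, 9, 7]
Machine loads after assignment: [32, 40, 38]
LPT makespan = 40
Lower bound = max(max_job, ceil(total/3)) = max(20, 37) = 37
Ratio = 40 / 37 = 1.0811

1.0811


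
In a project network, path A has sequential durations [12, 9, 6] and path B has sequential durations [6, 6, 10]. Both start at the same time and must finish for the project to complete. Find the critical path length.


Path A total = 12 + 9 + 6 = 27
Path B total = 6 + 6 + 10 = 22
Critical path = longest path = max(27, 22) = 27

27


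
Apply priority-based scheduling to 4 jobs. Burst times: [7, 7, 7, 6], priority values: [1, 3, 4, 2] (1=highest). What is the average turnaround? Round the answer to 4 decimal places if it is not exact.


Sort by priority (ascending = highest first):
Order: [(1, 7), (2, 6), (3, 7), (4, 7)]
Completion times:
  Priority 1, burst=7, C=7
  Priority 2, burst=6, C=13
  Priority 3, burst=7, C=20
  Priority 4, burst=7, C=27
Average turnaround = 67/4 = 16.75

16.75


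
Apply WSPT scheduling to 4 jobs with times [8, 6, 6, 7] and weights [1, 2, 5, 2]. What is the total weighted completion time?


Compute p/w ratios and sort ascending (WSPT): [(6, 5), (6, 2), (7, 2), (8, 1)]
Compute weighted completion times:
  Job (p=6,w=5): C=6, w*C=5*6=30
  Job (p=6,w=2): C=12, w*C=2*12=24
  Job (p=7,w=2): C=19, w*C=2*19=38
  Job (p=8,w=1): C=27, w*C=1*27=27
Total weighted completion time = 119

119


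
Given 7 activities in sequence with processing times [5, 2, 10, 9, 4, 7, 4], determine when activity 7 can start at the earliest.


Activity 7 starts after activities 1 through 6 complete.
Predecessor durations: [5, 2, 10, 9, 4, 7]
ES = 5 + 2 + 10 + 9 + 4 + 7 = 37

37
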